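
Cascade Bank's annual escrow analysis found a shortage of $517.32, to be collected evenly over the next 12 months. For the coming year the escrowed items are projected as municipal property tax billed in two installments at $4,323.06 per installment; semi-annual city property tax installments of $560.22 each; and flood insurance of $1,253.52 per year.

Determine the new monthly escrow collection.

Municipal property tax: $4,323.06 × 2 = $8,646.12 per year
City property tax: $560.22 × 2 = $1,120.44 per year
Flood insurance: $1,253.52 per year
Total annual escrow = $11,020.08
Monthly escrow = $11,020.08 ÷ 12 = $918.34
Monthly shortage recovery: $517.32 ÷ 12 = $43.11
New monthly escrow = $918.34 + $43.11 = $961.45

$961.45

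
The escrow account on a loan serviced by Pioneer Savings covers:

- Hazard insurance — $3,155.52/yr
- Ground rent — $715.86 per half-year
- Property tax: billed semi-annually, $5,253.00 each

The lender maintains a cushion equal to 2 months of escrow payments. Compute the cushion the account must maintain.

$2,515.54

Hazard insurance: $3,155.52/yr
Ground rent: $715.86 × 2 = $1,431.72/yr
Property tax: $5,253.00 × 2 = $10,506.00/yr
Annual escrow total = $3,155.52 + $1,431.72 + $10,506.00 = $15,093.24
Monthly = $15,093.24 / 12 = $1,257.77
Required cushion = 2 × $1,257.77 = $2,515.54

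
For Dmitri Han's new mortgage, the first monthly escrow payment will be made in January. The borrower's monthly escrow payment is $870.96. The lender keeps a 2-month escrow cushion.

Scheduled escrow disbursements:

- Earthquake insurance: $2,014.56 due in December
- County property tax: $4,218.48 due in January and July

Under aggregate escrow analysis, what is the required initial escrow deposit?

Cushion = 2 × $870.96 = $1,741.92
Trial balance (start $0, +$870.96 each month, − disbursements):
  Jan: +$870.96 − $4,218.48 → -$3,347.52
  Feb: +$870.96 → -$2,476.56
  Mar: +$870.96 → -$1,605.60
  Apr: +$870.96 → -$734.64
  May: +$870.96 → $136.32
  Jun: +$870.96 → $1,007.28
  Jul: +$870.96 − $4,218.48 → -$2,340.24
  Aug: +$870.96 → -$1,469.28
  Sep: +$870.96 → -$598.32
  Oct: +$870.96 → $272.64
  Nov: +$870.96 → $1,143.60
  Dec: +$870.96 − $2,014.56 → $0.00
Lowest trial balance = -$3,347.52 (Jan)
Initial deposit = cushion − low point = $1,741.92 − (-$3,347.52) = $5,089.44

$5,089.44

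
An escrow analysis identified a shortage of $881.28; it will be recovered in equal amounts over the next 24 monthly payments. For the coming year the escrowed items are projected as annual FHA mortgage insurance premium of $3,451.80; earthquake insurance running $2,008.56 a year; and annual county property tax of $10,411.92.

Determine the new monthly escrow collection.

$1,359.41

FHA mortgage insurance premium — $3,451.80 per year
Earthquake insurance — $2,008.56 per year
County property tax — $10,411.92 per year
Total per year = $3,451.80 + $2,008.56 + $10,411.92 = $15,872.28
Monthly = $15,872.28 ÷ 12 = $1,322.69
Monthly shortage recovery: $881.28 ÷ 24 = $36.72
New monthly escrow = $1,322.69 + $36.72 = $1,359.41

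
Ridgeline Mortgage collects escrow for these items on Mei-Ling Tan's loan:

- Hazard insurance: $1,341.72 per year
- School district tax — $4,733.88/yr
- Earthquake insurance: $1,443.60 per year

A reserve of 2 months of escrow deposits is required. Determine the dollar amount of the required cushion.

Hazard insurance = $1,341.72 annually
School district tax = $4,733.88 annually
Earthquake insurance = $1,443.60 annually
Annual escrow total = $7,519.20
Monthly = $7,519.20 ÷ 12 = $626.60
Reserve = 2 × $626.60 = $1,253.20

$1,253.20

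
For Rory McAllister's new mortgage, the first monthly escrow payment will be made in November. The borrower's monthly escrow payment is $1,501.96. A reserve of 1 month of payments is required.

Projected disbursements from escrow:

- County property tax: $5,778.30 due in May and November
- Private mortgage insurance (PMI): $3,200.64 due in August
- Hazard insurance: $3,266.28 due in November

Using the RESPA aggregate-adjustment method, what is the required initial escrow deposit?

Cushion = 1 × $1,501.96 = $1,501.96
Trial balance (start $0, +$1,501.96 each month, − disbursements):
  Nov: +$1,501.96 − $9,044.58 → -$7,542.62
  Dec: +$1,501.96 → -$6,040.66
  Jan: +$1,501.96 → -$4,538.70
  Feb: +$1,501.96 → -$3,036.74
  Mar: +$1,501.96 → -$1,534.78
  Apr: +$1,501.96 → -$32.82
  May: +$1,501.96 − $5,778.30 → -$4,309.16
  Jun: +$1,501.96 → -$2,807.20
  Jul: +$1,501.96 → -$1,305.24
  Aug: +$1,501.96 − $3,200.64 → -$3,003.92
  Sep: +$1,501.96 → -$1,501.96
  Oct: +$1,501.96 → $0.00
Lowest trial balance = -$7,542.62 (Nov)
Initial deposit = cushion − low point = $1,501.96 − (-$7,542.62) = $9,044.58

$9,044.58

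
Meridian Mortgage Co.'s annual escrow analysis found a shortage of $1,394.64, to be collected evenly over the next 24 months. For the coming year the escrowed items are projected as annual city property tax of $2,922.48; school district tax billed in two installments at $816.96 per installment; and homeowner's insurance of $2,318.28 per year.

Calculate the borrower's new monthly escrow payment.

$631.00

City property tax = $2,922.48 per year
School district tax = $816.96 × 2 = $1,633.92 per year
Homeowner's insurance = $2,318.28 per year
Annual escrow total = $2,922.48 + $1,633.92 + $2,318.28 = $6,874.68
Per month = $6,874.68 ÷ 12 = $572.89
Shortage per month = $1,394.64 ÷ 24 = $58.11
New monthly escrow = $572.89 + $58.11 = $631.00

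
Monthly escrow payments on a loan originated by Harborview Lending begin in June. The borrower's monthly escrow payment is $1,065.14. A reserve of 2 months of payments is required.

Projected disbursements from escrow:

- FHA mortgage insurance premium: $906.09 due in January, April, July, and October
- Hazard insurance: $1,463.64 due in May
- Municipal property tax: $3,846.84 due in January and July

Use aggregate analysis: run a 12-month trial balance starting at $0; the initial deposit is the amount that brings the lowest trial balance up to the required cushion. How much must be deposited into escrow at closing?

$4,752.93

Cushion = 2 × $1,065.14 = $2,130.28
Trial balance (start $0, +$1,065.14 each month, − disbursements):
  Jun: +$1,065.14 → $1,065.14
  Jul: +$1,065.14 − $4,752.93 → -$2,622.65
  Aug: +$1,065.14 → -$1,557.51
  Sep: +$1,065.14 → -$492.37
  Oct: +$1,065.14 − $906.09 → -$333.32
  Nov: +$1,065.14 → $731.82
  Dec: +$1,065.14 → $1,796.96
  Jan: +$1,065.14 − $4,752.93 → -$1,890.83
  Feb: +$1,065.14 → -$825.69
  Mar: +$1,065.14 → $239.45
  Apr: +$1,065.14 − $906.09 → $398.50
  May: +$1,065.14 − $1,463.64 → $0.00
Lowest trial balance = -$2,622.65 (Jul)
Initial deposit = cushion − low point = $2,130.28 − (-$2,622.65) = $4,752.93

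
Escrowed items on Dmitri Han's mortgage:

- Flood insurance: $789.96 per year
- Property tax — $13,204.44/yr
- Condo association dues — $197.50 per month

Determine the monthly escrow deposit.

$1,363.70

Flood insurance: $789.96 annually
Property tax: $13,204.44 annually
Condo association dues: $197.50 × 12 = $2,370.00 annually
Annual escrow total = $789.96 + $13,204.44 + $2,370.00 = $16,364.40
Per month = $16,364.40 ÷ 12 = $1,363.70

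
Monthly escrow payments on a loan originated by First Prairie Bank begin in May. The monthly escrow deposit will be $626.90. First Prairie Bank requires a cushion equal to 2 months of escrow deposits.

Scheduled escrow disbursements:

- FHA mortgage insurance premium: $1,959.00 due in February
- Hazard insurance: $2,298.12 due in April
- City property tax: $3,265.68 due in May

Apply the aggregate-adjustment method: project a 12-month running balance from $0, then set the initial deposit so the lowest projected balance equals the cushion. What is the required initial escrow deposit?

$3,892.58

Cushion = 2 × $626.90 = $1,253.80
Trial balance (start $0, +$626.90 each month, − disbursements):
  May: +$626.90 − $3,265.68 → -$2,638.78
  Jun: +$626.90 → -$2,011.88
  Jul: +$626.90 → -$1,384.98
  Aug: +$626.90 → -$758.08
  Sep: +$626.90 → -$131.18
  Oct: +$626.90 → $495.72
  Nov: +$626.90 → $1,122.62
  Dec: +$626.90 → $1,749.52
  Jan: +$626.90 → $2,376.42
  Feb: +$626.90 − $1,959.00 → $1,044.32
  Mar: +$626.90 → $1,671.22
  Apr: +$626.90 − $2,298.12 → $0.00
Lowest trial balance = -$2,638.78 (May)
Initial deposit = cushion − low point = $1,253.80 − (-$2,638.78) = $3,892.58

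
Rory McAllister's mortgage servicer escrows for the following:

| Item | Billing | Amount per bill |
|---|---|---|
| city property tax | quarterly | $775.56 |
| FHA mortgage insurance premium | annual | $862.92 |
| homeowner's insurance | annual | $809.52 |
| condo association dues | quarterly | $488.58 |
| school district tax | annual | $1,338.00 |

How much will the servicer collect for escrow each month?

City property tax — $775.56 × 4 = $3,102.24 per year
FHA mortgage insurance premium — $862.92 per year
Homeowner's insurance — $809.52 per year
Condo association dues — $488.58 × 4 = $1,954.32 per year
School district tax — $1,338.00 per year
Total annual escrow = $8,067.00
Base monthly escrow = $8,067.00 / 12 = $672.25

$672.25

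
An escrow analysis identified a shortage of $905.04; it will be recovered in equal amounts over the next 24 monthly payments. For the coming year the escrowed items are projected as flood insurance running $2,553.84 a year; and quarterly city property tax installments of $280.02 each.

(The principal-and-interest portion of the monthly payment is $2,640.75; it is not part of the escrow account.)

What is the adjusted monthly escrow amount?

Flood insurance: $2,553.84 annually
City property tax: $280.02 × 4 = $1,120.08 annually
Total per year = $2,553.84 + $1,120.08 = $3,673.92
Per month = $3,673.92 / 12 = $306.16
Shortage spread = $905.04 / 24 = $37.71/mo
New monthly escrow = $306.16 + $37.71 = $343.87

$343.87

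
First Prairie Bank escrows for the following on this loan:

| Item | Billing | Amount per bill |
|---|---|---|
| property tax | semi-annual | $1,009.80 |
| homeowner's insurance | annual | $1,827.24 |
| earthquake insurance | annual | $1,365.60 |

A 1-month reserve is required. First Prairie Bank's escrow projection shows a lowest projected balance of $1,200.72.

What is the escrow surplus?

Property tax — $1,009.80 × 2 = $2,019.60 annually
Homeowner's insurance — $1,827.24 annually
Earthquake insurance — $1,365.60 annually
Combined annual = $2,019.60 + $1,827.24 + $1,365.60 = $5,212.44
Monthly = $5,212.44 ÷ 12 = $434.37
Cushion = 1 × $434.37 = $434.37
Surplus = $1,200.72 − $434.37 = $766.35

$766.35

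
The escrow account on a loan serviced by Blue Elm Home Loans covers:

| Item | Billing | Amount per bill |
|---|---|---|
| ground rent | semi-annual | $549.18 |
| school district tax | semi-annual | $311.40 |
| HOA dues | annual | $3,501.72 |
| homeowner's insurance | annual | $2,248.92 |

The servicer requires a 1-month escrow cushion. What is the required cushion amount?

$622.65

Ground rent — $549.18 × 2 = $1,098.36
School district tax — $311.40 × 2 = $622.80
HOA dues — $3,501.72
Homeowner's insurance — $2,248.92
Total per year = $1,098.36 + $622.80 + $3,501.72 + $2,248.92 = $7,471.80
Per month = $7,471.80 / 12 = $622.65
Cushion = 1 × $622.65 = $622.65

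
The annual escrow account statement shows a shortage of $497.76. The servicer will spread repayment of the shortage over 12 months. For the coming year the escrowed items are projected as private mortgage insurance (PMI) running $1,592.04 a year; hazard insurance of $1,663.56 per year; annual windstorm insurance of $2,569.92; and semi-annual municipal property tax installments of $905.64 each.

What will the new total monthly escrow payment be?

Private mortgage insurance (PMI): $1,592.04
Hazard insurance: $1,663.56
Windstorm insurance: $2,569.92
Municipal property tax: $905.64 × 2 = $1,811.28
Annual escrow total = $1,592.04 + $1,663.56 + $2,569.92 + $1,811.28 = $7,636.80
Monthly = $7,636.80 / 12 = $636.40
Shortage per month = $497.76 ÷ 12 = $41.48
New monthly escrow = $636.40 + $41.48 = $677.88

$677.88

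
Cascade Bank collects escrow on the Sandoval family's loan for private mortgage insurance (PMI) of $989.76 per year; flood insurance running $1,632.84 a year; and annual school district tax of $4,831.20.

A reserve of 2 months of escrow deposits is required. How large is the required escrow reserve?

Private mortgage insurance (PMI) — $989.76/yr
Flood insurance — $1,632.84/yr
School district tax — $4,831.20/yr
Annual escrow total = $989.76 + $1,632.84 + $4,831.20 = $7,453.80
Monthly = $7,453.80 ÷ 12 = $621.15
Required cushion = 2 × $621.15 = $1,242.30

$1,242.30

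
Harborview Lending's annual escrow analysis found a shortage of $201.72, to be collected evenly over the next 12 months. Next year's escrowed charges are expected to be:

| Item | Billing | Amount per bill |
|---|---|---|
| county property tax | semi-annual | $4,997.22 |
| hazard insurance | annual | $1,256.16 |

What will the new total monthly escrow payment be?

$954.36

County property tax — $4,997.22 × 2 = $9,994.44
Hazard insurance — $1,256.16
Yearly total = $9,994.44 + $1,256.16 = $11,250.60
Base monthly escrow = $11,250.60 ÷ 12 = $937.55
Shortage per month = $201.72 ÷ 12 = $16.81
New monthly escrow = $937.55 + $16.81 = $954.36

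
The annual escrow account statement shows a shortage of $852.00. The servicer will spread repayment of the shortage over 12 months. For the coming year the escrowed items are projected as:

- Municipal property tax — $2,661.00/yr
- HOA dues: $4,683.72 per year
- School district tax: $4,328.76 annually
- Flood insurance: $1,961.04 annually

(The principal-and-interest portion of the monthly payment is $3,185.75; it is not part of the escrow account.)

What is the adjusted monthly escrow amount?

Municipal property tax: $2,661.00 annually
HOA dues: $4,683.72 annually
School district tax: $4,328.76 annually
Flood insurance: $1,961.04 annually
Yearly total = $13,634.52
Monthly = $13,634.52 ÷ 12 = $1,136.21
Monthly shortage recovery: $852.00 ÷ 12 = $71.00
Adjusted monthly = $1,136.21 + $71.00 = $1,207.21

$1,207.21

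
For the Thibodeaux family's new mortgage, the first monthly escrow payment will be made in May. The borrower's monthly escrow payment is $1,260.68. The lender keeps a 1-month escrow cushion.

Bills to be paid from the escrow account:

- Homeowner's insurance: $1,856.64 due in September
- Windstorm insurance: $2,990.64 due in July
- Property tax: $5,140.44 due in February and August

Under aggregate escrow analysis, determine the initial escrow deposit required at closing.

Cushion = 1 × $1,260.68 = $1,260.68
Trial balance (start $0, +$1,260.68 each month, − disbursements):
  May: +$1,260.68 → $1,260.68
  Jun: +$1,260.68 → $2,521.36
  Jul: +$1,260.68 − $2,990.64 → $791.40
  Aug: +$1,260.68 − $5,140.44 → -$3,088.36
  Sep: +$1,260.68 − $1,856.64 → -$3,684.32
  Oct: +$1,260.68 → -$2,423.64
  Nov: +$1,260.68 → -$1,162.96
  Dec: +$1,260.68 → $97.72
  Jan: +$1,260.68 → $1,358.40
  Feb: +$1,260.68 − $5,140.44 → -$2,521.36
  Mar: +$1,260.68 → -$1,260.68
  Apr: +$1,260.68 → $0.00
Lowest trial balance = -$3,684.32 (Sep)
Initial deposit = cushion − low point = $1,260.68 − (-$3,684.32) = $4,945.00

$4,945.00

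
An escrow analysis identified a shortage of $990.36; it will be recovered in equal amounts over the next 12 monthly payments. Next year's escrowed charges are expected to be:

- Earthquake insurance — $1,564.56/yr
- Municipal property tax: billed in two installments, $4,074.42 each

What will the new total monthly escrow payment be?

Earthquake insurance — $1,564.56 annually
Municipal property tax — $4,074.42 × 2 = $8,148.84 annually
Annual escrow total = $1,564.56 + $8,148.84 = $9,713.40
Monthly = $9,713.40 / 12 = $809.45
Shortage per month = $990.36 ÷ 12 = $82.53
Adjusted monthly = $809.45 + $82.53 = $891.98

$891.98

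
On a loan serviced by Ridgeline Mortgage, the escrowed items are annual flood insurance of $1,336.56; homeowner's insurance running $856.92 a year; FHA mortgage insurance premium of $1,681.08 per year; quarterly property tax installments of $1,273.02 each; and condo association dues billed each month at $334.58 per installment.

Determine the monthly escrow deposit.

Flood insurance = $1,336.56 per year
Homeowner's insurance = $856.92 per year
FHA mortgage insurance premium = $1,681.08 per year
Property tax = $1,273.02 × 4 = $5,092.08 per year
Condo association dues = $334.58 × 12 = $4,014.96 per year
Yearly total = $12,981.60
Monthly = $12,981.60 / 12 = $1,081.80

$1,081.80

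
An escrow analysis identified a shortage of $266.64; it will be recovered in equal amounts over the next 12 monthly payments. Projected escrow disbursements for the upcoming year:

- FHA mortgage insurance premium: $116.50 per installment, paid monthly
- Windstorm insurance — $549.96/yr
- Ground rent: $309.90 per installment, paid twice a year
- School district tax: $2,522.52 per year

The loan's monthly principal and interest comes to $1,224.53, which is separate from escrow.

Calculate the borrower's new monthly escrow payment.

FHA mortgage insurance premium — $116.50 × 12 = $1,398.00
Windstorm insurance — $549.96
Ground rent — $309.90 × 2 = $619.80
School district tax — $2,522.52
Yearly total = $1,398.00 + $549.96 + $619.80 + $2,522.52 = $5,090.28
Monthly escrow = $5,090.28 / 12 = $424.19
Monthly shortage recovery: $266.64 / 12 = $22.22
New monthly escrow = $424.19 + $22.22 = $446.41

$446.41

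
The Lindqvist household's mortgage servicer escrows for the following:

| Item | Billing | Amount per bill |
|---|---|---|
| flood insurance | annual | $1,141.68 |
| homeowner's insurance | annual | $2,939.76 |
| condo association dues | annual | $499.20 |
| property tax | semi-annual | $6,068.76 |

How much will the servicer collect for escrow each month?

$1,393.18

Flood insurance = $1,141.68/yr
Homeowner's insurance = $2,939.76/yr
Condo association dues = $499.20/yr
Property tax = $6,068.76 × 2 = $12,137.52/yr
Annual escrow total = $1,141.68 + $2,939.76 + $499.20 + $12,137.52 = $16,718.16
Base monthly escrow = $16,718.16 ÷ 12 = $1,393.18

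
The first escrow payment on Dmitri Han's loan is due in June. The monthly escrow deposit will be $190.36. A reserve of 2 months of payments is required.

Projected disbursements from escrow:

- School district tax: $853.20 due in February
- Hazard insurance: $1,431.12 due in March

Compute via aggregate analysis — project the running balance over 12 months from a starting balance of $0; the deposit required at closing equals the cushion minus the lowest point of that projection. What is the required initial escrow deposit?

Cushion = 2 × $190.36 = $380.72
Trial balance (start $0, +$190.36 each month, − disbursements):
  Jun: +$190.36 → $190.36
  Jul: +$190.36 → $380.72
  Aug: +$190.36 → $571.08
  Sep: +$190.36 → $761.44
  Oct: +$190.36 → $951.80
  Nov: +$190.36 → $1,142.16
  Dec: +$190.36 → $1,332.52
  Jan: +$190.36 → $1,522.88
  Feb: +$190.36 − $853.20 → $860.04
  Mar: +$190.36 − $1,431.12 → -$380.72
  Apr: +$190.36 → -$190.36
  May: +$190.36 → $0.00
Lowest trial balance = -$380.72 (Mar)
Initial deposit = cushion − low point = $380.72 − (-$380.72) = $761.44

$761.44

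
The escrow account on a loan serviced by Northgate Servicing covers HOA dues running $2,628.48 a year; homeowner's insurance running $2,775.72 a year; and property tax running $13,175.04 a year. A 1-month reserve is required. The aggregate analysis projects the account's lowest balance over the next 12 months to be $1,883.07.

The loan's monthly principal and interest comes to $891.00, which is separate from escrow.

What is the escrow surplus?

HOA dues — $2,628.48
Homeowner's insurance — $2,775.72
Property tax — $13,175.04
Combined annual = $2,628.48 + $2,775.72 + $13,175.04 = $18,579.24
Per month = $18,579.24 / 12 = $1,548.27
Required cushion = 1 × $1,548.27 = $1,548.27
Excess over cushion: $1,883.07 − $1,548.27 = $334.80

$334.80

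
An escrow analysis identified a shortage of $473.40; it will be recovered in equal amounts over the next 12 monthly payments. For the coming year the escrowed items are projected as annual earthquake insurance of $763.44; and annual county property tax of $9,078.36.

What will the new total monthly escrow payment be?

Earthquake insurance — $763.44 annually
County property tax — $9,078.36 annually
Total per year = $763.44 + $9,078.36 = $9,841.80
Monthly escrow = $9,841.80 / 12 = $820.15
Shortage per month = $473.40 / 12 = $39.45
Adjusted monthly = $820.15 + $39.45 = $859.60

$859.60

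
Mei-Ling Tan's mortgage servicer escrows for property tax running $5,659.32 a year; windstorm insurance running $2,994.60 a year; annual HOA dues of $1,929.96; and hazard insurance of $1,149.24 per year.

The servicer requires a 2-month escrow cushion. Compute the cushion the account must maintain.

$1,955.52

Property tax: $5,659.32 annually
Windstorm insurance: $2,994.60 annually
HOA dues: $1,929.96 annually
Hazard insurance: $1,149.24 annually
Combined annual = $11,733.12
Monthly = $11,733.12 / 12 = $977.76
Required cushion = 2 × $977.76 = $1,955.52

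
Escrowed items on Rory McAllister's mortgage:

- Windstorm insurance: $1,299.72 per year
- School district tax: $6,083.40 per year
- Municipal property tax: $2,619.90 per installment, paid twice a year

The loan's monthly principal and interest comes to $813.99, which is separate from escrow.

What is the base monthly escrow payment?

$1,051.91

Windstorm insurance = $1,299.72 per year
School district tax = $6,083.40 per year
Municipal property tax = $2,619.90 × 2 = $5,239.80 per year
Combined annual = $12,622.92
Per month = $12,622.92 / 12 = $1,051.91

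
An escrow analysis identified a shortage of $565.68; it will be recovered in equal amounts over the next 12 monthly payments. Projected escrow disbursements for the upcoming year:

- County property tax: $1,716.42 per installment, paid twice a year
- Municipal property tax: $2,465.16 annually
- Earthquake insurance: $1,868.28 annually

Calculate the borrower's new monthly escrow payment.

County property tax = $1,716.42 × 2 = $3,432.84
Municipal property tax = $2,465.16
Earthquake insurance = $1,868.28
Total annual escrow = $3,432.84 + $2,465.16 + $1,868.28 = $7,766.28
Monthly = $7,766.28 ÷ 12 = $647.19
Shortage spread = $565.68 ÷ 12 = $47.14/mo
New monthly escrow = $647.19 + $47.14 = $694.33

$694.33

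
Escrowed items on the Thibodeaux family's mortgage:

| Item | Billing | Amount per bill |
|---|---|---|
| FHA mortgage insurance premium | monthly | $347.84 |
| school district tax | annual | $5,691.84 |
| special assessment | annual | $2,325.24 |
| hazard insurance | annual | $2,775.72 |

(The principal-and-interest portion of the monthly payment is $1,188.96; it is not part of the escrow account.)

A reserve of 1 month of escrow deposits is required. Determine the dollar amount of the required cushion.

$1,247.24

FHA mortgage insurance premium: $347.84 × 12 = $4,174.08
School district tax: $5,691.84
Special assessment: $2,325.24
Hazard insurance: $2,775.72
Combined annual = $4,174.08 + $5,691.84 + $2,325.24 + $2,775.72 = $14,966.88
Base monthly escrow = $14,966.88 ÷ 12 = $1,247.24
Required cushion = 1 × $1,247.24 = $1,247.24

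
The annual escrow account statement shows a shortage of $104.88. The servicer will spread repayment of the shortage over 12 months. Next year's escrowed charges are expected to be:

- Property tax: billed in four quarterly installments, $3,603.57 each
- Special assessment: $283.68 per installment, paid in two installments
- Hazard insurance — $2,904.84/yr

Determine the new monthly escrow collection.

$1,499.28

Property tax: $3,603.57 × 4 = $14,414.28
Special assessment: $283.68 × 2 = $567.36
Hazard insurance: $2,904.84
Total annual escrow = $17,886.48
Base monthly escrow = $17,886.48 / 12 = $1,490.54
Shortage per month = $104.88 / 12 = $8.74
Adjusted monthly = $1,490.54 + $8.74 = $1,499.28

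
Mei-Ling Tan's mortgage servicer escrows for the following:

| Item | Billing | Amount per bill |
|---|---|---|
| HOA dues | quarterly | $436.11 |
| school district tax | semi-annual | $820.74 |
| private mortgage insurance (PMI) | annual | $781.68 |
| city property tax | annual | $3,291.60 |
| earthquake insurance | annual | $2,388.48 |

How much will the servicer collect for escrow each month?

$820.64

HOA dues: $436.11 × 4 = $1,744.44 per year
School district tax: $820.74 × 2 = $1,641.48 per year
Private mortgage insurance (PMI): $781.68 per year
City property tax: $3,291.60 per year
Earthquake insurance: $2,388.48 per year
Combined annual = $9,847.68
Per month = $9,847.68 / 12 = $820.64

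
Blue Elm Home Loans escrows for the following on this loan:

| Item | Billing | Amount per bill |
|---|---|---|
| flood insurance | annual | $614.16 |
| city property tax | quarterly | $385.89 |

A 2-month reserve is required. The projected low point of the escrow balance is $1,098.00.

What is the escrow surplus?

$738.38

Flood insurance: $614.16
City property tax: $385.89 × 4 = $1,543.56
Yearly total = $614.16 + $1,543.56 = $2,157.72
Per month = $2,157.72 / 12 = $179.81
Required cushion = 2 × $179.81 = $359.62
Surplus = $1,098.00 − $359.62 = $738.38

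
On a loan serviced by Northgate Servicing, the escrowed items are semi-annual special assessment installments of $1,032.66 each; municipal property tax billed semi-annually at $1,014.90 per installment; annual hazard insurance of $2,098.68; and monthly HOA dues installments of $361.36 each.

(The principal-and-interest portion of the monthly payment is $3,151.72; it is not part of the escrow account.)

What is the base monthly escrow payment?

$877.51

Special assessment = $1,032.66 × 2 = $2,065.32/yr
Municipal property tax = $1,014.90 × 2 = $2,029.80/yr
Hazard insurance = $2,098.68/yr
HOA dues = $361.36 × 12 = $4,336.32/yr
Combined annual = $2,065.32 + $2,029.80 + $2,098.68 + $4,336.32 = $10,530.12
Per month = $10,530.12 / 12 = $877.51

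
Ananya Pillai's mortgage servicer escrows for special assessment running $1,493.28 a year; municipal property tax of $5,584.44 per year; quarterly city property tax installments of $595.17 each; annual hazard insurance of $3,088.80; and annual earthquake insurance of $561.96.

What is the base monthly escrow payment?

Special assessment = $1,493.28/yr
Municipal property tax = $5,584.44/yr
City property tax = $595.17 × 4 = $2,380.68/yr
Hazard insurance = $3,088.80/yr
Earthquake insurance = $561.96/yr
Combined annual = $1,493.28 + $5,584.44 + $2,380.68 + $3,088.80 + $561.96 = $13,109.16
Monthly = $13,109.16 / 12 = $1,092.43

$1,092.43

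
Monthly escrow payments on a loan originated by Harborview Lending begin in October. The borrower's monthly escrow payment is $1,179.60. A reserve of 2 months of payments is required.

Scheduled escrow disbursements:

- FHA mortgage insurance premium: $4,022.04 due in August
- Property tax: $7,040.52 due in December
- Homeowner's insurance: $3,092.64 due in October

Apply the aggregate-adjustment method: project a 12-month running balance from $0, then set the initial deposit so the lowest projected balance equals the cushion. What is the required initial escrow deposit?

Cushion = 2 × $1,179.60 = $2,359.20
Trial balance (start $0, +$1,179.60 each month, − disbursements):
  Oct: +$1,179.60 − $3,092.64 → -$1,913.04
  Nov: +$1,179.60 → -$733.44
  Dec: +$1,179.60 − $7,040.52 → -$6,594.36
  Jan: +$1,179.60 → -$5,414.76
  Feb: +$1,179.60 → -$4,235.16
  Mar: +$1,179.60 → -$3,055.56
  Apr: +$1,179.60 → -$1,875.96
  May: +$1,179.60 → -$696.36
  Jun: +$1,179.60 → $483.24
  Jul: +$1,179.60 → $1,662.84
  Aug: +$1,179.60 − $4,022.04 → -$1,179.60
  Sep: +$1,179.60 → $0.00
Lowest trial balance = -$6,594.36 (Dec)
Initial deposit = cushion − low point = $2,359.20 − (-$6,594.36) = $8,953.56

$8,953.56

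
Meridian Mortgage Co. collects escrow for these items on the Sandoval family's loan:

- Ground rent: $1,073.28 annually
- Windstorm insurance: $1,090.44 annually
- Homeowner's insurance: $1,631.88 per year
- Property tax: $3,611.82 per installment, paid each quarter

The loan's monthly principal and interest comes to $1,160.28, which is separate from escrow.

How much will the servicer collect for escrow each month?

$1,520.24

Ground rent: $1,073.28/yr
Windstorm insurance: $1,090.44/yr
Homeowner's insurance: $1,631.88/yr
Property tax: $3,611.82 × 4 = $14,447.28/yr
Total per year = $1,073.28 + $1,090.44 + $1,631.88 + $14,447.28 = $18,242.88
Base monthly escrow = $18,242.88 / 12 = $1,520.24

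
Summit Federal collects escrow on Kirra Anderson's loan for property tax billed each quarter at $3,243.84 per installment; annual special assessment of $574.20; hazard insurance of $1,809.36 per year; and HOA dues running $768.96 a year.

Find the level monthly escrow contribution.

$1,343.99

Property tax = $3,243.84 × 4 = $12,975.36/yr
Special assessment = $574.20/yr
Hazard insurance = $1,809.36/yr
HOA dues = $768.96/yr
Yearly total = $12,975.36 + $574.20 + $1,809.36 + $768.96 = $16,127.88
Monthly escrow = $16,127.88 ÷ 12 = $1,343.99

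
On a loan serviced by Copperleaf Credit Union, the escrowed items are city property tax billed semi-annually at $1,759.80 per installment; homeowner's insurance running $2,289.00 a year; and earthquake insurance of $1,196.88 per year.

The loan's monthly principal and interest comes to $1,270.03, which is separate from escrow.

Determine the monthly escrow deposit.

$583.79

City property tax: $1,759.80 × 2 = $3,519.60 per year
Homeowner's insurance: $2,289.00 per year
Earthquake insurance: $1,196.88 per year
Combined annual = $3,519.60 + $2,289.00 + $1,196.88 = $7,005.48
Monthly escrow = $7,005.48 / 12 = $583.79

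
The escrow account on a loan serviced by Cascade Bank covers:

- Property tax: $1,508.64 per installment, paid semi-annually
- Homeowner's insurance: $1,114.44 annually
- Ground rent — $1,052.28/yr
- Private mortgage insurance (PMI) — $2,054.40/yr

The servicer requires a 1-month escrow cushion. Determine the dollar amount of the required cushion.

$603.20

Property tax = $1,508.64 × 2 = $3,017.28 per year
Homeowner's insurance = $1,114.44 per year
Ground rent = $1,052.28 per year
Private mortgage insurance (PMI) = $2,054.40 per year
Annual escrow total = $7,238.40
Monthly escrow = $7,238.40 / 12 = $603.20
Required cushion = 1 × $603.20 = $603.20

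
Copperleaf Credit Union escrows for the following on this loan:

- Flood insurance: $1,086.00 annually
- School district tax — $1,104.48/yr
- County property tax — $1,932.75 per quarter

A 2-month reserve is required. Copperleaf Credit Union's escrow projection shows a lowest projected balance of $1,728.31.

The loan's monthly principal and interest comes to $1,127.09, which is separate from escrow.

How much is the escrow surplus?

$74.73

Flood insurance: $1,086.00 annually
School district tax: $1,104.48 annually
County property tax: $1,932.75 × 4 = $7,731.00 annually
Combined annual = $9,921.48
Monthly escrow = $9,921.48 ÷ 12 = $826.79
Cushion = 2 × $826.79 = $1,653.58
Excess over cushion: $1,728.31 − $1,653.58 = $74.73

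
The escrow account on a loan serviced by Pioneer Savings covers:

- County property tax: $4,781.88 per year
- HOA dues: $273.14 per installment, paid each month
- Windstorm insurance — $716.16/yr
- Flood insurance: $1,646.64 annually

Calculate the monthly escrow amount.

$868.53

County property tax — $4,781.88 per year
HOA dues — $273.14 × 12 = $3,277.68 per year
Windstorm insurance — $716.16 per year
Flood insurance — $1,646.64 per year
Combined annual = $4,781.88 + $3,277.68 + $716.16 + $1,646.64 = $10,422.36
Monthly escrow = $10,422.36 ÷ 12 = $868.53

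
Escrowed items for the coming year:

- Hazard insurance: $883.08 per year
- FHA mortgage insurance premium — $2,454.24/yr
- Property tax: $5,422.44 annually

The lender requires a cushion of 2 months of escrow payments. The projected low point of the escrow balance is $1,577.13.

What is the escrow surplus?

$117.17

Hazard insurance = $883.08
FHA mortgage insurance premium = $2,454.24
Property tax = $5,422.44
Combined annual = $8,759.76
Monthly = $8,759.76 / 12 = $729.98
Required cushion = 2 × $729.98 = $1,459.96
Excess over cushion: $1,577.13 − $1,459.96 = $117.17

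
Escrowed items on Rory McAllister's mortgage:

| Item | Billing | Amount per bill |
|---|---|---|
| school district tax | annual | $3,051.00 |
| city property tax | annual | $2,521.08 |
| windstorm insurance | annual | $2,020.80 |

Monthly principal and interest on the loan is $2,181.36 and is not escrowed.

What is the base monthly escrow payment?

School district tax — $3,051.00/yr
City property tax — $2,521.08/yr
Windstorm insurance — $2,020.80/yr
Combined annual = $7,592.88
Per month = $7,592.88 / 12 = $632.74

$632.74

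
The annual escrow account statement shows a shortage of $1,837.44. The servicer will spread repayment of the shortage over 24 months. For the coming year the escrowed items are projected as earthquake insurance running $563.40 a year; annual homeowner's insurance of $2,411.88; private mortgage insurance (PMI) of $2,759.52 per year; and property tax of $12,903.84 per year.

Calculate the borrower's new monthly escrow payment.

$1,629.78

Earthquake insurance: $563.40 per year
Homeowner's insurance: $2,411.88 per year
Private mortgage insurance (PMI): $2,759.52 per year
Property tax: $12,903.84 per year
Combined annual = $563.40 + $2,411.88 + $2,759.52 + $12,903.84 = $18,638.64
Monthly = $18,638.64 ÷ 12 = $1,553.22
Monthly shortage recovery: $1,837.44 / 24 = $76.56
New monthly escrow = $1,553.22 + $76.56 = $1,629.78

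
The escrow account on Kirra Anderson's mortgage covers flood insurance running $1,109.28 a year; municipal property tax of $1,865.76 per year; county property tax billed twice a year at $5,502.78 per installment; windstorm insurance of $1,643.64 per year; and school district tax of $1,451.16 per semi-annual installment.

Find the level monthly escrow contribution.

Flood insurance — $1,109.28 annually
Municipal property tax — $1,865.76 annually
County property tax — $5,502.78 × 2 = $11,005.56 annually
Windstorm insurance — $1,643.64 annually
School district tax — $1,451.16 × 2 = $2,902.32 annually
Yearly total = $1,109.28 + $1,865.76 + $11,005.56 + $1,643.64 + $2,902.32 = $18,526.56
Monthly escrow = $18,526.56 / 12 = $1,543.88

$1,543.88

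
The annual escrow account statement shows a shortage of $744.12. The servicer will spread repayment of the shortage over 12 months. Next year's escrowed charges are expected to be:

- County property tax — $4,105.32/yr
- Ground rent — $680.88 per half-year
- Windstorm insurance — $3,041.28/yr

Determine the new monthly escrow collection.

$771.04

County property tax = $4,105.32 annually
Ground rent = $680.88 × 2 = $1,361.76 annually
Windstorm insurance = $3,041.28 annually
Yearly total = $8,508.36
Monthly escrow = $8,508.36 ÷ 12 = $709.03
Shortage spread = $744.12 ÷ 12 = $62.01/mo
Adjusted monthly = $709.03 + $62.01 = $771.04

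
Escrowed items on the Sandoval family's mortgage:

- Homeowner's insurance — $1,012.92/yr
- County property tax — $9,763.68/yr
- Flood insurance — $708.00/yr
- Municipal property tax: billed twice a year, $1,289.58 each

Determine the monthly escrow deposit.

$1,171.98

Homeowner's insurance — $1,012.92 annually
County property tax — $9,763.68 annually
Flood insurance — $708.00 annually
Municipal property tax — $1,289.58 × 2 = $2,579.16 annually
Total per year = $1,012.92 + $9,763.68 + $708.00 + $2,579.16 = $14,063.76
Base monthly escrow = $14,063.76 ÷ 12 = $1,171.98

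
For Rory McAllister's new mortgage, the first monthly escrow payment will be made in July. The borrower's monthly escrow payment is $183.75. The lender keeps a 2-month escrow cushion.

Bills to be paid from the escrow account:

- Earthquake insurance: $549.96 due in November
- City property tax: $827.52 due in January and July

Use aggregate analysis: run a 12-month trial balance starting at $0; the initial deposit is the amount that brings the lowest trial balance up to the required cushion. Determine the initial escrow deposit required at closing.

$1,286.25

Cushion = 2 × $183.75 = $367.50
Trial balance (start $0, +$183.75 each month, − disbursements):
  Jul: +$183.75 − $827.52 → -$643.77
  Aug: +$183.75 → -$460.02
  Sep: +$183.75 → -$276.27
  Oct: +$183.75 → -$92.52
  Nov: +$183.75 − $549.96 → -$458.73
  Dec: +$183.75 → -$274.98
  Jan: +$183.75 − $827.52 → -$918.75
  Feb: +$183.75 → -$735.00
  Mar: +$183.75 → -$551.25
  Apr: +$183.75 → -$367.50
  May: +$183.75 → -$183.75
  Jun: +$183.75 → $0.00
Lowest trial balance = -$918.75 (Jan)
Initial deposit = cushion − low point = $367.50 − (-$918.75) = $1,286.25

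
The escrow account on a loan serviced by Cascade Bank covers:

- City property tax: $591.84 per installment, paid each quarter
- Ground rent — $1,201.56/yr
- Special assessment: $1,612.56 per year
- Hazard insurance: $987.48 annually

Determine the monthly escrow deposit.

$514.08

City property tax = $591.84 × 4 = $2,367.36/yr
Ground rent = $1,201.56/yr
Special assessment = $1,612.56/yr
Hazard insurance = $987.48/yr
Combined annual = $2,367.36 + $1,201.56 + $1,612.56 + $987.48 = $6,168.96
Base monthly escrow = $6,168.96 ÷ 12 = $514.08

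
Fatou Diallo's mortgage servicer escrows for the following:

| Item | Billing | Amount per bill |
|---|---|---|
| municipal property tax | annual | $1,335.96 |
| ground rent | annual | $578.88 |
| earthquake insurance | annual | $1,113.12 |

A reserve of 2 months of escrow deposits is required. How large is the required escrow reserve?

$504.66

Municipal property tax = $1,335.96 per year
Ground rent = $578.88 per year
Earthquake insurance = $1,113.12 per year
Total annual escrow = $3,027.96
Monthly = $3,027.96 ÷ 12 = $252.33
Cushion = 2 × $252.33 = $504.66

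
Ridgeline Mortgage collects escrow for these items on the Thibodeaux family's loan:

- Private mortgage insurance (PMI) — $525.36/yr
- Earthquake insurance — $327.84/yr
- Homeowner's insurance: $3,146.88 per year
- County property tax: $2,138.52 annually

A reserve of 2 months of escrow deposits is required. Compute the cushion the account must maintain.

$1,023.10

Private mortgage insurance (PMI) = $525.36 per year
Earthquake insurance = $327.84 per year
Homeowner's insurance = $3,146.88 per year
County property tax = $2,138.52 per year
Total per year = $525.36 + $327.84 + $3,146.88 + $2,138.52 = $6,138.60
Monthly = $6,138.60 / 12 = $511.55
Required cushion = 2 × $511.55 = $1,023.10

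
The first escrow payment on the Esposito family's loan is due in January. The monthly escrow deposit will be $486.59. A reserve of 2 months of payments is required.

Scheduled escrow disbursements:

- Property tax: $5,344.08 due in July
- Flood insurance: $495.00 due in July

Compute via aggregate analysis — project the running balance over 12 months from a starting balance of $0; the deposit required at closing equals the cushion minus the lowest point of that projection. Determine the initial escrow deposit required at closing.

Cushion = 2 × $486.59 = $973.18
Trial balance (start $0, +$486.59 each month, − disbursements):
  Jan: +$486.59 → $486.59
  Feb: +$486.59 → $973.18
  Mar: +$486.59 → $1,459.77
  Apr: +$486.59 → $1,946.36
  May: +$486.59 → $2,432.95
  Jun: +$486.59 → $2,919.54
  Jul: +$486.59 − $5,839.08 → -$2,432.95
  Aug: +$486.59 → -$1,946.36
  Sep: +$486.59 → -$1,459.77
  Oct: +$486.59 → -$973.18
  Nov: +$486.59 → -$486.59
  Dec: +$486.59 → $0.00
Lowest trial balance = -$2,432.95 (Jul)
Initial deposit = cushion − low point = $973.18 − (-$2,432.95) = $3,406.13

$3,406.13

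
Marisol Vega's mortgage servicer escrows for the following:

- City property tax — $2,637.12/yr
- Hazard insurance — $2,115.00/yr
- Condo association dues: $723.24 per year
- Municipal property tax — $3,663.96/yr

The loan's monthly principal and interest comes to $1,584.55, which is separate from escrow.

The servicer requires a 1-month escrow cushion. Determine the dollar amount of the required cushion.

City property tax = $2,637.12 per year
Hazard insurance = $2,115.00 per year
Condo association dues = $723.24 per year
Municipal property tax = $3,663.96 per year
Combined annual = $2,637.12 + $2,115.00 + $723.24 + $3,663.96 = $9,139.32
Base monthly escrow = $9,139.32 ÷ 12 = $761.61
Required cushion = 1 × $761.61 = $761.61

$761.61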